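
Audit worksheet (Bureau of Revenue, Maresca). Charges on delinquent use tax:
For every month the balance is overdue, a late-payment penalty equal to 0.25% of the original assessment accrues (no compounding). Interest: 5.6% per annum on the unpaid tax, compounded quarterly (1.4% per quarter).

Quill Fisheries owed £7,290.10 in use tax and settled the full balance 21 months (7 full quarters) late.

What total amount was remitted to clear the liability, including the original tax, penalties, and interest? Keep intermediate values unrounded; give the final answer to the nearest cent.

£8,417.98

Late-payment penalty = 0.25% × £7,290.10 × 21 mo = £382.73…
Interest: £7,290.10 × ((1 + 0.014)^7 − 1) = £7,290.10 × 0.1022134… = £745.1459…
Total = £7,290.10 + £382.7303… + £745.1459… = £8,417.98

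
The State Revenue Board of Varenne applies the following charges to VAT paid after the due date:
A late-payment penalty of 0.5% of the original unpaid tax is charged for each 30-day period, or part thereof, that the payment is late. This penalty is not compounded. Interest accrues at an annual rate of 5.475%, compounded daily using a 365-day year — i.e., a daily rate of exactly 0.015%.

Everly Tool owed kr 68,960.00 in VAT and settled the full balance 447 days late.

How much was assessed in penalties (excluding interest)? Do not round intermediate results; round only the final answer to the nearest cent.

Penalty periods: ⌈447/30⌉ = 15; penalty = 15 × 0.5% × kr 68,960.00 = kr 5,172.00

kr 5,172.00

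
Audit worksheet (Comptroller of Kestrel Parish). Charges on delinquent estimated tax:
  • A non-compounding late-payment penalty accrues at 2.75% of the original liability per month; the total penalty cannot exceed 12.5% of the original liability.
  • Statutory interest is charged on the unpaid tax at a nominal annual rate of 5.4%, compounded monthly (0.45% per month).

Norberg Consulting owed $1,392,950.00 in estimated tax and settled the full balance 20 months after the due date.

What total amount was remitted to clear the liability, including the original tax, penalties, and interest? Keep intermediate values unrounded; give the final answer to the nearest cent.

Penalty (uncapped): 20 × 2.75% × $1,392,950.00 = $766,122.50; cap = 12.5% × $1,392,950.00 = $174,118.75 → penalty = $174,118.75
Interest: $1,392,950.00 × ((1 + 0.0045)^20 − 1) = $1,392,950.00 × 0.0939534… = $130,872.3860…
Total = $1,392,950.00 + $174,118.7500 + $130,872.3860… = $1,697,941.14

$1,697,941.14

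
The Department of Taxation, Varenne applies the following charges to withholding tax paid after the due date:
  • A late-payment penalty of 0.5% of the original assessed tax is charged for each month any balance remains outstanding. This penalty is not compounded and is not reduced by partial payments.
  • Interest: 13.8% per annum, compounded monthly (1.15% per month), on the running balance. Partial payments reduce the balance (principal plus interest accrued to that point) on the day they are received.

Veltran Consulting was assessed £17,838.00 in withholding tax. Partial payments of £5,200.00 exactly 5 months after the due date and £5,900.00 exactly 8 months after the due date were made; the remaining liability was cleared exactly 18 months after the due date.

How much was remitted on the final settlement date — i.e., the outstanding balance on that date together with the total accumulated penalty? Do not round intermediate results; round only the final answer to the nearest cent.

Balance at month 5: £17,838.0000 × (1 + 0.0115)^5 = £18,887.5486…
After £5,200.00 payment: £18,887.5486… − £5,200.00 = £13,687.5486…
Balance at month 8: £13,687.5486… × (1 + 0.0115)^3 = £14,165.2204…
After £5,900.00 payment: £14,165.2204… − £5,900.00 = £8,265.2204…
Balance at month 18: £8,265.2204… × (1 + 0.0115)^10 = £9,266.4484…
Penalty: 18 × 0.5% × £17,838.00 = £1,605.42
Final settlement = outstanding balance + penalty = £9,266.4484… + £1,605.42 = £10,871.87

£10,871.87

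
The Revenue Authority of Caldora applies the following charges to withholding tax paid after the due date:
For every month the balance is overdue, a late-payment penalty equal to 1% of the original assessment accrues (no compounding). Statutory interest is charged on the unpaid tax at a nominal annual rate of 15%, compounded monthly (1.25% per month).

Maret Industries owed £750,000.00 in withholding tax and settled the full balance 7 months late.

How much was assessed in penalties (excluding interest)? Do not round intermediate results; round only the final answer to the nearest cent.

Late-payment penalty = 1% × £750,000.00 × 7 mo = £52,500.00

£52,500.00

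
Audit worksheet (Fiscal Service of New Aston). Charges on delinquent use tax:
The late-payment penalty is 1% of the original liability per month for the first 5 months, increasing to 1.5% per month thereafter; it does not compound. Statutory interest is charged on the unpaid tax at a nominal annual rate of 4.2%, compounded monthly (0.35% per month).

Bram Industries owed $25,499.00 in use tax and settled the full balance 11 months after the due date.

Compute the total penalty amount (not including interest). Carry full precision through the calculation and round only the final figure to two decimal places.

Penalty, months 1–5: 5 × 1% × $25,499.00 = $1,274.95
Penalty, months 6–11: 6 × 1.5% × $25,499.00 = $2,294.91
Total penalty = $1,274.95 + $2,294.91 = $3,569.86

$3,569.86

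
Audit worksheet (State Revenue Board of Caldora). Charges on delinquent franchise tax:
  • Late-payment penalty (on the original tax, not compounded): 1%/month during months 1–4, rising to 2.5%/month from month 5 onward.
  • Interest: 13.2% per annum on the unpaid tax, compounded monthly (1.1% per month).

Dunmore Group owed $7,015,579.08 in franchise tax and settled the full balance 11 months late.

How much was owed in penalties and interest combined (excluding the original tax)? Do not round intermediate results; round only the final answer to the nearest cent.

$2,405,498.40

Penalty, months 1–4: 4 × 1% × $7,015,579.08 = $280,623.16…
Penalty, months 5–11: 7 × 2.5% × $7,015,579.08 = $1,227,726.34…
Interest: $7,015,579.08 × ((1 + 0.011)^11 − 1) = $7,015,579.08 × 0.1278795… = $897,148.8976…
Penalties + interest = $1,508,349.5022 + $897,148.8976… = $2,405,498.40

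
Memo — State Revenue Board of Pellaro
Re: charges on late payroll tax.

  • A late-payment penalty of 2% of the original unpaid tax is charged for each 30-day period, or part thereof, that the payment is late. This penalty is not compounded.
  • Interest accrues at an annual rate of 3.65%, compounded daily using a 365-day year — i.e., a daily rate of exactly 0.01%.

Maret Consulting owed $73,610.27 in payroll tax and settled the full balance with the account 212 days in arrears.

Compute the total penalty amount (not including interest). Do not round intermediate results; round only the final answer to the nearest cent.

$11,777.64

Penalty periods: ⌈212/30⌉ = 8; penalty = 8 × 2% × $73,610.27 = $11,777.64…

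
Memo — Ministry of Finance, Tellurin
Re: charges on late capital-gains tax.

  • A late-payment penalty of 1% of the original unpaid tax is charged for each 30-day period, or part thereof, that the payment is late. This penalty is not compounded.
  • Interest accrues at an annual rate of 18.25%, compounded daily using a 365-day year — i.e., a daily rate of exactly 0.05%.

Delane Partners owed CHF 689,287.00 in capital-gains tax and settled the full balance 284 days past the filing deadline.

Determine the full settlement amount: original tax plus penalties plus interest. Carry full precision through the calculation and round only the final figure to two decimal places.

CHF 863,356.61

Penalty periods: ⌈284/30⌉ = 10; penalty = 10 × 1% × CHF 689,287.00 = CHF 68,928.70
Interest: CHF 689,287.00 × ((1 + 0.0005)^284 − 1) = CHF 689,287.00 × 0.15253575… = CHF 105,140.9070…
Total = CHF 689,287.00 + CHF 68,928.7000 + CHF 105,140.9070… = CHF 863,356.61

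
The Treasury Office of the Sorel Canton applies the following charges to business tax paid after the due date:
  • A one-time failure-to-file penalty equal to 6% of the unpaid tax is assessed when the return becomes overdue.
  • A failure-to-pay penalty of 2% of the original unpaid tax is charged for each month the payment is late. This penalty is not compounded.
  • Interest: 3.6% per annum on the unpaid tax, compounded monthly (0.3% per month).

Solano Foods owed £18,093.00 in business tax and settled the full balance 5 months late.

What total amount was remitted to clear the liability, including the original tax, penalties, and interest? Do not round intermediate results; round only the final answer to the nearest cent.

£21,260.91

Failure-to-file penalty: 6% × £18,093.00 = £1,085.58
Failure-to-pay penalty = 2% × £18,093.00 × 5 mo = £1,809.30
Interest: £18,093.00 × ((1 + 0.003)^5 − 1) = £18,093.00 × 0.0150903… = £273.0283…
Total = £18,093.00 + £2,894.8800 + £273.0283… = £21,260.91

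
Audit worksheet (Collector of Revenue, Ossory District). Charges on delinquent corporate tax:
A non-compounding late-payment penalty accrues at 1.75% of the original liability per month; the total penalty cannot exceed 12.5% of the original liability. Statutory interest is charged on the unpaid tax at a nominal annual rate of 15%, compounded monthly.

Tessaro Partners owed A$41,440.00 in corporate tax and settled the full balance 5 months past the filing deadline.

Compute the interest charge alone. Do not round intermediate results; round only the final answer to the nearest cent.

Interest (15%/yr ÷ 12 = 1.25%/month): A$41,440.00 × ((1 + 0.0125)^5 − 1) = A$2,655.5644…

A$2,655.56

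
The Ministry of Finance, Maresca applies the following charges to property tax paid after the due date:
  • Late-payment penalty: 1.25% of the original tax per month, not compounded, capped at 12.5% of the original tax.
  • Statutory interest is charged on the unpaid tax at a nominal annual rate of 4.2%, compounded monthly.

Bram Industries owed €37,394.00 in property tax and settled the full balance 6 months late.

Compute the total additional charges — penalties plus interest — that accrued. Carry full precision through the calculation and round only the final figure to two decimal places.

Penalty: 6 × 1.25% × €37,394.00 = €2,804.55 (below the 12.5% cap of €4,674.25)
Interest (4.2%/yr ÷ 12 = 0.35%/month): €37,394.00 × ((1 + 0.0035)^6 − 1) = €792.1773…
Penalties + interest = €2,804.5500 + €792.1773… = €3,596.73

€3,596.73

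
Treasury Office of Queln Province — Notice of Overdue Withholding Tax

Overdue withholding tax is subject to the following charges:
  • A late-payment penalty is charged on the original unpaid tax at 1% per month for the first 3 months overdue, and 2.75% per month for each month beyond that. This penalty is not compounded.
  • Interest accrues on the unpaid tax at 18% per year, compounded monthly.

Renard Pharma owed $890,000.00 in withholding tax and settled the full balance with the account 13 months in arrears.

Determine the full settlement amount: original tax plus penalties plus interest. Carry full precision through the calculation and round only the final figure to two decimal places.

$1,351,511.68

Penalty, months 1–3: 3 × 1% × $890,000.00 = $26,700.00
Penalty, months 4–13: 10 × 2.75% × $890,000.00 = $244,750.00
Interest (18%/yr ÷ 12 = 1.5%/month): $890,000.00 × ((1 + 0.015)^13 − 1) = $190,061.6752…
Total = $890,000.00 + $271,450.0000 + $190,061.6752… = $1,351,511.68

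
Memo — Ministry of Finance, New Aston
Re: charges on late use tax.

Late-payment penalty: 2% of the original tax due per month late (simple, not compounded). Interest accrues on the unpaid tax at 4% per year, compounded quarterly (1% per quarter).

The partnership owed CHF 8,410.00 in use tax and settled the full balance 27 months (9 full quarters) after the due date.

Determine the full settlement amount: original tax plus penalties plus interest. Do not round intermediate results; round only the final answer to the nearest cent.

Late-payment penalty: 27 × 2% × CHF 8,410.00 = CHF 4,541.40
Interest: CHF 8,410.00 × ((1 + 0.01)^9 − 1) = CHF 8,410.00 × 0.0936853… = CHF 787.8931…
Total = CHF 8,410.00 + CHF 4,541.4000 + CHF 787.8931… = CHF 13,739.29

CHF 13,739.29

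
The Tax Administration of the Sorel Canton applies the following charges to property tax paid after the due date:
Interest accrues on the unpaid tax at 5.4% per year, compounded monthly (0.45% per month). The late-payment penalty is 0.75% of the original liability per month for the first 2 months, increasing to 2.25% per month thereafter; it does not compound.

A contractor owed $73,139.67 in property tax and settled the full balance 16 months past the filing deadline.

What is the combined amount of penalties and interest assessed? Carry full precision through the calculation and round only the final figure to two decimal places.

Penalty, months 1–2: 2 × 0.75% × $73,139.67 = $1,097.10…
Penalty, months 3–16: 14 × 2.25% × $73,139.67 = $23,039.00…
Interest: $73,139.67 × ((1 + 0.0045)^16 − 1) = $73,139.67 × 0.0744818… = $5,447.5731…
Penalties + interest = $24,136.0911 + $5,447.5731… = $29,583.66

$29,583.66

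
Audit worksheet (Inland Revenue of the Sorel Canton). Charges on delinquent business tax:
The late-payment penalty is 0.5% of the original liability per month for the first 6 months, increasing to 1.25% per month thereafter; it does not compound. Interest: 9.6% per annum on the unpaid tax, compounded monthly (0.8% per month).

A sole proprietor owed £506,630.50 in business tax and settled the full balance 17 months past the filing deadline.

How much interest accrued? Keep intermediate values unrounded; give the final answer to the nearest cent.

Interest: £506,630.50 × ((1 + 0.008)^17 − 1) = £506,630.50 × 0.1450621… = £73,492.8916…

£73,492.89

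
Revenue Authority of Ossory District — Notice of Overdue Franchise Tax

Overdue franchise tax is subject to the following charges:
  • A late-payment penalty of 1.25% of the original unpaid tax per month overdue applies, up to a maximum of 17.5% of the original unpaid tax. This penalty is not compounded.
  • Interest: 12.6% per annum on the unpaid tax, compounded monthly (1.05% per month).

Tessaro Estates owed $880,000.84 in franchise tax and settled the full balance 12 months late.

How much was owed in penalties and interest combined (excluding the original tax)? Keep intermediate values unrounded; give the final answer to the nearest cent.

Penalty: 12 × 1.25% × $880,000.84 = $132,000.13… (below the 17.5% cap of $154,000.15…)
Interest: $880,000.84 × ((1 + 0.0105)^12 − 1) = $880,000.84 × 0.1335373… = $117,512.9332…
Penalties + interest = $132,000.1260 + $117,512.9332… = $249,513.06

$249,513.06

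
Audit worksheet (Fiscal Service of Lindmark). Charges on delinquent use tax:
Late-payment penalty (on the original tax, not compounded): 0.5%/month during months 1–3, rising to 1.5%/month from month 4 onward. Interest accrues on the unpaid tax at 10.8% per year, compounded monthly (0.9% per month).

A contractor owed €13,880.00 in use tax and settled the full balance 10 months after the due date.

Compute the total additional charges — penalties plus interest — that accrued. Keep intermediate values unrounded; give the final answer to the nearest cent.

Penalty, months 1–3: 3 × 0.5% × €13,880.00 = €208.20
Penalty, months 4–10: 7 × 1.5% × €13,880.00 = €1,457.40
Interest: €13,880.00 × ((1 + 0.009)^10 − 1) = €13,880.00 × 0.0937339… = €1,301.0262…
Penalties + interest = €1,665.6000 + €1,301.0262… = €2,966.63

€2,966.63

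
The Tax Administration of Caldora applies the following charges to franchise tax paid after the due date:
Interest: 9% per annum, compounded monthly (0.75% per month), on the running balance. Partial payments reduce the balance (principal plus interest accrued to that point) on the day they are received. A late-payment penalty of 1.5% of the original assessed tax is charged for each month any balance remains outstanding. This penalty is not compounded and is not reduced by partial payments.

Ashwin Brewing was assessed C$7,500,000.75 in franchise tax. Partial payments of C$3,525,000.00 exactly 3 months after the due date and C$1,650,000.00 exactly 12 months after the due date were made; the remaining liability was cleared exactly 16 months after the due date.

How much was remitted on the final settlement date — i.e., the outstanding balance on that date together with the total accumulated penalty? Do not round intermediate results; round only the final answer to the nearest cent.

C$4,667,795.38

Balance at month 3: C$7,500,000.7500 × (1 + 0.0075)^3 = C$7,670,019.5561…
After C$3,525,000.00 payment: C$7,670,019.5561… − C$3,525,000.00 = C$4,145,019.5561…
Balance at month 12: C$4,145,019.5561… × (1 + 0.0075)^9 = C$4,433,350.5948…
After C$1,650,000.00 payment: C$4,433,350.5948… − C$1,650,000.00 = C$2,783,350.5948…
Balance at month 16: C$2,783,350.5948… × (1 + 0.0075)^4 = C$2,867,795.1992…
Penalty: 16 × 1.5% × C$7,500,000.75 = C$1,800,000.18
Final settlement = outstanding balance + penalty = C$2,867,795.1992… + C$1,800,000.18 = C$4,667,795.38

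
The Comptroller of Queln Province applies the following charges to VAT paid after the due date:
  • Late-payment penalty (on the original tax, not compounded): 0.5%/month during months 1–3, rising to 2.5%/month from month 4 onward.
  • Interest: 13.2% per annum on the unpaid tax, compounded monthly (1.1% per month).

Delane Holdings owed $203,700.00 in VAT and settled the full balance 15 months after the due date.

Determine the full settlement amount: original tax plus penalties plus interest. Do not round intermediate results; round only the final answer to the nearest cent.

Penalty, months 1–3: 3 × 0.5% × $203,700.00 = $3,055.50
Penalty, months 4–15: 12 × 2.5% × $203,700.00 = $61,110.00
Interest: $203,700.00 × ((1 + 0.011)^15 − 1) = $203,700.00 × 0.1783311… = $36,326.0415…
Total = $203,700.00 + $64,165.5000 + $36,326.0415… = $304,191.54

$304,191.54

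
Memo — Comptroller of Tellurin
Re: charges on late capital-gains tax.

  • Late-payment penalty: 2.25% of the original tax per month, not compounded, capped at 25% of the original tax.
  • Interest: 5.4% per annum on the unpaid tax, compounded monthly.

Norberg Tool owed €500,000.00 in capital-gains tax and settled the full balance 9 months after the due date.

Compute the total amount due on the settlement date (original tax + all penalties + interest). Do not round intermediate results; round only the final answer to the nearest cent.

Penalty: 9 × 2.25% × €500,000.00 = €101,250.00 (below the 25% cap of €125,000.00)
Interest (5.4%/yr ÷ 12 = 0.45%/month): €500,000.00 × ((1 + 0.0045)^9 − 1) = €20,618.3532…
Total = €500,000.00 + €101,250.0000 + €20,618.3532… = €621,868.35

€621,868.35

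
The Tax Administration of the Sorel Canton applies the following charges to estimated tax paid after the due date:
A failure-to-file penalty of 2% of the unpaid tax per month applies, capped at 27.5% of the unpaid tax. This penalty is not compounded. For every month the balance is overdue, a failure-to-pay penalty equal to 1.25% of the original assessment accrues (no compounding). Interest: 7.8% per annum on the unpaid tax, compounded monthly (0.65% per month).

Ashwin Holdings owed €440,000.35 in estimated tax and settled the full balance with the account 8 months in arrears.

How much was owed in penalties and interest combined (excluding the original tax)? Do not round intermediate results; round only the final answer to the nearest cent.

€137,807.45

Failure-to-file: 8 × 2% × €440,000.35 = €70,400.06… (under the 27.5% cap)
Failure-to-pay penalty = 1.25% × €440,000.35 × 8 mo = €44,000.04…
Interest: €440,000.35 × ((1 + 0.0065)^8 − 1) = €440,000.35 × 0.0531985… = €23,407.3606…
Penalties + interest = €114,400.0910 + €23,407.3606… = €137,807.45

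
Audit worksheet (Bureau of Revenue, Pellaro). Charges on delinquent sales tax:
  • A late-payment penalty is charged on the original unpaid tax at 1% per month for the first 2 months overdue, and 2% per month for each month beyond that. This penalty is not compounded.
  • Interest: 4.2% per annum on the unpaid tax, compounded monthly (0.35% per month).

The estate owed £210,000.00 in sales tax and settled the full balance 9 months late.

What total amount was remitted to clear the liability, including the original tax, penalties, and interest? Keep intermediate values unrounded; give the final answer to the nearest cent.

Penalty, months 1–2: 2 × 1% × £210,000.00 = £4,200.00
Penalty, months 3–9: 7 × 2% × £210,000.00 = £29,400.00
Interest: £210,000.00 × ((1 + 0.0035)^9 − 1) = £210,000.00 × 0.0319446… = £6,708.3703…
Total = £210,000.00 + £33,600.0000 + £6,708.3703… = £250,308.37

£250,308.37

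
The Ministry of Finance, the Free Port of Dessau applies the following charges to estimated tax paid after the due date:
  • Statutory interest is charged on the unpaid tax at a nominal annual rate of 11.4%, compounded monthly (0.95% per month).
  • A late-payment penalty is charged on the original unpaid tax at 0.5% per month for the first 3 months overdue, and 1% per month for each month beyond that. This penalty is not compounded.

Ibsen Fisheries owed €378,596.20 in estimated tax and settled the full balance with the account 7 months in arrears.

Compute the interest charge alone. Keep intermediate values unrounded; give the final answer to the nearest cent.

Interest: €378,596.20 × ((1 + 0.0095)^7 − 1) = €378,596.20 × 0.0684255… = €25,905.6513…

€25,905.65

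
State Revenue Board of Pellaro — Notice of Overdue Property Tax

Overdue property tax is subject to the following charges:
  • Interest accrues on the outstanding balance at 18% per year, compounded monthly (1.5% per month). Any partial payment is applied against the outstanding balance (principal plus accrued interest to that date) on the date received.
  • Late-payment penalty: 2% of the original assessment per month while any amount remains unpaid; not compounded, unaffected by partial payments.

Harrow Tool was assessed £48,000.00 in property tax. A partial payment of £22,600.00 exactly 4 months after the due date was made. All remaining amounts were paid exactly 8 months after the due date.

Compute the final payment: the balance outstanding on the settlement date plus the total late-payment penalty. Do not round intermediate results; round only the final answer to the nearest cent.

Balance at month 4: £48,000.0000 × (1 + 0.015)^4 = £50,945.4504…
After £22,600.00 payment: £50,945.4504… − £22,600.00 = £28,345.4504…
Balance at month 8: £28,345.4504… × (1 + 0.015)^4 = £30,084.8279…
Penalty: 8 × 2% × £48,000.00 = £7,680.00
Final settlement = outstanding balance + penalty = £30,084.8279… + £7,680.00 = £37,764.83

£37,764.83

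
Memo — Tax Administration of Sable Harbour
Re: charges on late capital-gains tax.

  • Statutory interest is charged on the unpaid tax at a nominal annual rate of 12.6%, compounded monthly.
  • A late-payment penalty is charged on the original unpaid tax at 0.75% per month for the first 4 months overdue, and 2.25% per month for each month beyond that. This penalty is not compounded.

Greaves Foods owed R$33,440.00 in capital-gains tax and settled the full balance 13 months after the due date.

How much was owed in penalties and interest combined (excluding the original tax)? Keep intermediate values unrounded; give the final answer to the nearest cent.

Penalty, months 1–4: 4 × 0.75% × R$33,440.00 = R$1,003.20
Penalty, months 5–13: 9 × 2.25% × R$33,440.00 = R$6,771.60
Interest (12.6%/yr ÷ 12 = 1.05%/month): R$33,440.00 × ((1 + 0.0105)^13 − 1) = R$4,863.4948…
Penalties + interest = R$7,774.8000 + R$4,863.4948… = R$12,638.29

R$12,638.29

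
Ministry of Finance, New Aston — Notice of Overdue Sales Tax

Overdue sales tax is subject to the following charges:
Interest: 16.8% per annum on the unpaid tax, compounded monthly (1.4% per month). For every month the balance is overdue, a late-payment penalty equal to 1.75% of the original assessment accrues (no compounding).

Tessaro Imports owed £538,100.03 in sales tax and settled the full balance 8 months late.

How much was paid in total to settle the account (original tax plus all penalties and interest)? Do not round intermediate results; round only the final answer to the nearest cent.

Late-payment penalty: 8 × 1.75% × £538,100.03 = £75,334.00…
Interest: £538,100.03 × ((1 + 0.014)^8 − 1) = £538,100.03 × 0.1176444… = £63,304.4463…
Total = £538,100.03 + £75,334.0042 + £63,304.4463… = £676,738.48

£676,738.48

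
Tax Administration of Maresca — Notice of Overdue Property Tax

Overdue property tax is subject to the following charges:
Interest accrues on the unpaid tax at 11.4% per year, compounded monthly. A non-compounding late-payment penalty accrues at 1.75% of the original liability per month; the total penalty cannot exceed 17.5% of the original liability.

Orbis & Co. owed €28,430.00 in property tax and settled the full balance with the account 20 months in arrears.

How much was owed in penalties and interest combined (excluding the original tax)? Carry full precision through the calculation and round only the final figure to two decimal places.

Penalty (uncapped): 20 × 1.75% × €28,430.00 = €9,950.50; cap = 17.5% × €28,430.00 = €4,975.25 → penalty = €4,975.25
Interest (11.4%/yr ÷ 12 = 0.95%/month): €28,430.00 × ((1 + 0.0095)^20 − 1) = €5,918.1480…
Penalties + interest = €4,975.2500 + €5,918.1480… = €10,893.40

€10,893.40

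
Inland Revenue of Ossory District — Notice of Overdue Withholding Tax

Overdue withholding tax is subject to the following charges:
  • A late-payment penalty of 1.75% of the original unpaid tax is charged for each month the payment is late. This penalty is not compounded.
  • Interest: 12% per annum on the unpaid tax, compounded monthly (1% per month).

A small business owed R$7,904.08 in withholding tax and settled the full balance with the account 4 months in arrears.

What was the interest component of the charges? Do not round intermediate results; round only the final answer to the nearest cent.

Interest: R$7,904.08 × ((1 + 0.01)^4 − 1) = R$7,904.08 × 0.0406040… = R$320.9373…

R$320.94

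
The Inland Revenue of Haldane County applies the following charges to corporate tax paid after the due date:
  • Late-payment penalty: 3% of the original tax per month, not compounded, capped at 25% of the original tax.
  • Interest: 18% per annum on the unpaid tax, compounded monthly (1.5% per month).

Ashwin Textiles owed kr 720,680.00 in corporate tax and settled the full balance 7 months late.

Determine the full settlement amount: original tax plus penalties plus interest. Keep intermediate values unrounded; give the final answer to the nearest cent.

kr 951,185.83

Penalty: 7 × 3% × kr 720,680.00 = kr 151,342.80 (below the 25% cap of kr 180,170.00)
Interest: kr 720,680.00 × ((1 + 0.015)^7 − 1) = kr 720,680.00 × 0.1098449… = kr 79,163.0318…
Total = kr 720,680.00 + kr 151,342.8000 + kr 79,163.0318… = kr 951,185.83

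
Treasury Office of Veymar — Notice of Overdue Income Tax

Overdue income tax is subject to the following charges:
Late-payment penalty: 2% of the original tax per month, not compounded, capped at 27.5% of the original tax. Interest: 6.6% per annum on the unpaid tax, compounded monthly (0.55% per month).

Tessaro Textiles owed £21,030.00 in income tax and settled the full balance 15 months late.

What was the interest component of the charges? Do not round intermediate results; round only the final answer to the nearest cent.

£1,803.39

Interest: £21,030.00 × ((1 + 0.0055)^15 − 1) = £21,030.00 × 0.0857532… = £1,803.3901…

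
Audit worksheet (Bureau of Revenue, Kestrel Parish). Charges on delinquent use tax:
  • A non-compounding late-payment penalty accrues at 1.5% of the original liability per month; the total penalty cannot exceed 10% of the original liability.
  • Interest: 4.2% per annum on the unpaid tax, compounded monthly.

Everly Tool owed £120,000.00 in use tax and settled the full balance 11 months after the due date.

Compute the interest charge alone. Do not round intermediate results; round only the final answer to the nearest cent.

Interest (4.2%/yr ÷ 12 = 0.35%/month): £120,000.00 × ((1 + 0.0035)^11 − 1) = £4,701.7049…

£4,701.70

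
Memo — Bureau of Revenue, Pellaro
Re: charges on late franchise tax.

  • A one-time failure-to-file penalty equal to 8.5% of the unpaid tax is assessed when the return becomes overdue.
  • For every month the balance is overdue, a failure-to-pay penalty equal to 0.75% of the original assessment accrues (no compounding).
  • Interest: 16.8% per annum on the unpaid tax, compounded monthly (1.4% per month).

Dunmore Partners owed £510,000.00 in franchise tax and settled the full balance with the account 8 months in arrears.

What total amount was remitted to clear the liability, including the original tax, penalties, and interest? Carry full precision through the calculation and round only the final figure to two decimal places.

Failure-to-file penalty: 8.5% × £510,000.00 = £43,350.00
Failure-to-pay penalty = 0.75% × £510,000.00 × 8 mo = £30,600.00
Interest: £510,000.00 × ((1 + 0.014)^8 − 1) = £510,000.00 × 0.1176444… = £59,998.6356…
Total = £510,000.00 + £73,950.0000 + £59,998.6356… = £643,948.64

£643,948.64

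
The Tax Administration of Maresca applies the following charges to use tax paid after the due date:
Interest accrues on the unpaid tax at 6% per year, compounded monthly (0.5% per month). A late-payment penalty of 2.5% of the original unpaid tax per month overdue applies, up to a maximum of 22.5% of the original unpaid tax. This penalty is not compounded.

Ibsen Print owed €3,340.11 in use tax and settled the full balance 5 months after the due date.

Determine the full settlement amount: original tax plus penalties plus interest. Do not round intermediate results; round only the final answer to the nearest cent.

Penalty: 5 × 2.5% × €3,340.11 = €417.51… (below the 22.5% cap of €751.52…)
Interest: €3,340.11 × ((1 + 0.005)^5 − 1) = €3,340.11 × 0.0252513… = €84.3420…
Total = €3,340.11 + €417.5138… + €84.3420… = €3,841.97

€3,841.97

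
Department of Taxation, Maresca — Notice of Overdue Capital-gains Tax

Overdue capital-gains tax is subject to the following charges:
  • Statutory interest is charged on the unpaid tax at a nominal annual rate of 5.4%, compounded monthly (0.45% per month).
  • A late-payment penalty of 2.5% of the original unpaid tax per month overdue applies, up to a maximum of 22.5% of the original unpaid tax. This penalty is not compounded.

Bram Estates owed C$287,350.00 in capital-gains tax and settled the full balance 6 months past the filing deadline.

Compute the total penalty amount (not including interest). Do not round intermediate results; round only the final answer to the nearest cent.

Penalty: 6 × 2.5% × C$287,350.00 = C$43,102.50 (below the 22.5% cap of C$64,653.75)

C$43,102.50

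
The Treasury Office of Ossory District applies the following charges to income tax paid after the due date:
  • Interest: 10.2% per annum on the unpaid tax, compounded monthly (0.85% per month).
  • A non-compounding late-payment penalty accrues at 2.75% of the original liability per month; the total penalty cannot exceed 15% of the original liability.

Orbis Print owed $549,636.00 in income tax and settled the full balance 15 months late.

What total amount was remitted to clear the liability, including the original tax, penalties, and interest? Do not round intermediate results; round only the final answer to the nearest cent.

$706,487.24

Penalty (uncapped): 15 × 2.75% × $549,636.00 = $226,724.85; cap = 15% × $549,636.00 = $82,445.40 → penalty = $82,445.40
Interest: $549,636.00 × ((1 + 0.0085)^15 − 1) = $549,636.00 × 0.1353729… = $74,405.8398…
Total = $549,636.00 + $82,445.4000 + $74,405.8398… = $706,487.24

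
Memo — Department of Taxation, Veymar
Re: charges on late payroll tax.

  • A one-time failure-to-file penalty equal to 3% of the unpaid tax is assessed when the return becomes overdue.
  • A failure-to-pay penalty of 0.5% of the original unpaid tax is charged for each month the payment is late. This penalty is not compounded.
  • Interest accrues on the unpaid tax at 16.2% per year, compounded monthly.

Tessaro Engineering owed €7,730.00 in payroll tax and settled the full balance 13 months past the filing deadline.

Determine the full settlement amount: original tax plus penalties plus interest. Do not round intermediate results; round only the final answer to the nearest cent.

Failure-to-file penalty: 3% × €7,730.00 = €231.90
Failure-to-pay penalty = 0.5% × €7,730.00 × 13 mo = €502.45
Interest (16.2%/yr ÷ 12 = 1.35%/month): €7,730.00 × ((1 + 0.0135)^13 − 1) = €1,472.1283…
Total = €7,730.00 + €734.3500 + €1,472.1283… = €9,936.48

€9,936.48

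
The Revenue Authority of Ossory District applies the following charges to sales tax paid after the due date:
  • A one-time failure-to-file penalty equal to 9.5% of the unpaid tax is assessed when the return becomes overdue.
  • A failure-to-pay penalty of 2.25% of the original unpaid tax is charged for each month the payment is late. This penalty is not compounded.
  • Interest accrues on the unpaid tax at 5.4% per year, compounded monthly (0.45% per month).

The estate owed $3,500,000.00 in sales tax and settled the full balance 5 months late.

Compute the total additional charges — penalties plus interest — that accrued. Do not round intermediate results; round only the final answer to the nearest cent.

$805,711.95

Failure-to-file penalty: 9.5% × $3,500,000.00 = $332,500.00
Failure-to-pay penalty: 5 × 2.25% × $3,500,000.00 = $393,750.00
Interest: $3,500,000.00 × ((1 + 0.0045)^5 − 1) = $3,500,000.00 × 0.0227034… = $79,461.9466…
Penalties + interest = $726,250.0000 + $79,461.9466… = $805,711.95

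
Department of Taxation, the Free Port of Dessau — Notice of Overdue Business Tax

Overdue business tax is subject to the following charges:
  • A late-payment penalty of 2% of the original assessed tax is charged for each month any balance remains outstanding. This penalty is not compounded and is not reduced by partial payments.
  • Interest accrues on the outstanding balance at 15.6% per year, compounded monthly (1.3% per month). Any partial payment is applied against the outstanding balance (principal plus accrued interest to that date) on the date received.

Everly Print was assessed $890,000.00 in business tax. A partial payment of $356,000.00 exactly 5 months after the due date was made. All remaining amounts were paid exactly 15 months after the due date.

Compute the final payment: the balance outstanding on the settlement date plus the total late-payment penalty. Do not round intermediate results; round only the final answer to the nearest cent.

Balance at month 5: $890,000.0000 × (1 + 0.013)^5 = $949,373.7807…
After $356,000.00 payment: $949,373.7807… − $356,000.00 = $593,373.7807…
Balance at month 15: $593,373.7807… × (1 + 0.013)^10 = $675,185.0320…
Penalty: 15 × 2% × $890,000.00 = $267,000.00
Final settlement = outstanding balance + penalty = $675,185.0320… + $267,000.00 = $942,185.03

$942,185.03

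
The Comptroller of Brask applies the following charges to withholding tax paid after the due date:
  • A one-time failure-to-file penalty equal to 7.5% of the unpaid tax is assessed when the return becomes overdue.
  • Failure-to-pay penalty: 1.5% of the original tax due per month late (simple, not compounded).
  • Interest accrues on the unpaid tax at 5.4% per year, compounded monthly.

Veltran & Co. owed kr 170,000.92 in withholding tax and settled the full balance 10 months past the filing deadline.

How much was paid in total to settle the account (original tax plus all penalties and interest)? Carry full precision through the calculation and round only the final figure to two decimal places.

kr 216,057.96

Failure-to-file penalty: 7.5% × kr 170,000.92 = kr 12,750.07…
Failure-to-pay penalty: 10 × 1.5% × kr 170,000.92 = kr 25,500.14…
Interest (5.4%/yr ÷ 12 = 0.45%/month): kr 170,000.92 × ((1 + 0.0045)^10 − 1) = kr 7,806.8284…
Total = kr 170,000.92 + kr 38,250.2070 + kr 7,806.8284… = kr 216,057.96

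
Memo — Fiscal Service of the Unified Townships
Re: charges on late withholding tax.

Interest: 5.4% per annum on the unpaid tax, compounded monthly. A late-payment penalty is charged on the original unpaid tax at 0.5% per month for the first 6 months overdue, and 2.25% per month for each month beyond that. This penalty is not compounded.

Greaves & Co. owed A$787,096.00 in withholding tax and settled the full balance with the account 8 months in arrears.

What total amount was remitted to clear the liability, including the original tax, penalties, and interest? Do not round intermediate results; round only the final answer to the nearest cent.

Penalty, months 1–6: 6 × 0.5% × A$787,096.00 = A$23,612.88
Penalty, months 7–8: 2 × 2.25% × A$787,096.00 = A$35,419.32
Interest (5.4%/yr ÷ 12 = 0.45%/month): A$787,096.00 × ((1 + 0.0045)^8 − 1) = A$28,785.7787…
Total = A$787,096.00 + A$59,032.2000 + A$28,785.7787… = A$874,913.98

A$874,913.98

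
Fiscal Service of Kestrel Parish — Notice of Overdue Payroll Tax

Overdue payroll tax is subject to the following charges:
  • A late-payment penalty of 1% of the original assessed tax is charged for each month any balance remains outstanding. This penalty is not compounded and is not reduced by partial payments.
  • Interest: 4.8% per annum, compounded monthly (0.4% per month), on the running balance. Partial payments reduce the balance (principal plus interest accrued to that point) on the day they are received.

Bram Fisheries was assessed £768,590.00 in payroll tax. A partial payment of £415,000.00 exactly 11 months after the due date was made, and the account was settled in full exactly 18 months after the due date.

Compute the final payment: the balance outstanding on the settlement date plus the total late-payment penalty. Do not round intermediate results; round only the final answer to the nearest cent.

£537,436.56

Balance at month 11: £768,590.0000 × (1 + 0.004)^11 = £803,092.5008…
After £415,000.00 payment: £803,092.5008… − £415,000.00 = £388,092.5008…
Balance at month 18: £388,092.5008… × (1 + 0.004)^7 = £399,090.3627…
Penalty: 18 × 1% × £768,590.00 = £138,346.20
Final settlement = outstanding balance + penalty = £399,090.3627… + £138,346.20 = £537,436.56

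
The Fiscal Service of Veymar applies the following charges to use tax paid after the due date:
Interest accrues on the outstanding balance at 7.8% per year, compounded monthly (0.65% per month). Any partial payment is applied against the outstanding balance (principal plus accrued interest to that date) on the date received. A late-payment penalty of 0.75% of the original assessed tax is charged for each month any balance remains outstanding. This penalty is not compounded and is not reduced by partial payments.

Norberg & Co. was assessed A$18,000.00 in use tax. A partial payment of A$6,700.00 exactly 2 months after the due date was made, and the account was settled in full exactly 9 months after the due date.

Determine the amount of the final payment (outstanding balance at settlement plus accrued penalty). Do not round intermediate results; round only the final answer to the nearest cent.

A$13,284.94

Balance at month 2: A$18,000.0000 × (1 + 0.0065)^2 = A$18,234.7605
After A$6,700.00 payment: A$18,234.7605 − A$6,700.00 = A$11,534.7605
Balance at month 9: A$11,534.7605 × (1 + 0.0065)^7 = A$12,069.9379…
Penalty: 9 × 0.75% × A$18,000.00 = A$1,215.00
Final settlement = outstanding balance + penalty = A$12,069.9379… + A$1,215.00 = A$13,284.94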